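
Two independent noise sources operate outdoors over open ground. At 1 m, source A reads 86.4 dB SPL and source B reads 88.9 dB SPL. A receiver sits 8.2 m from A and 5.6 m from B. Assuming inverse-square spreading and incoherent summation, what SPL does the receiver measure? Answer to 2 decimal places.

At the listener: L_A = 86.4 − 20·log₁₀(8.2) = 68.124 dB; L_B = 88.9 − 20·log₁₀(5.6) = 73.936 dB.
Combined: 10·log₁₀(10^(68.124/10)+10^(73.936/10)) = 74.95 dB SPL.

74.95 dB SPL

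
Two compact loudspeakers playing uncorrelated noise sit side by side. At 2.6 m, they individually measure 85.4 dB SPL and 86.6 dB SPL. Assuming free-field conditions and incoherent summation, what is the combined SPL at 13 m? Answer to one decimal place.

75.1 dB SPL

Combined at 2.6 m: 10·log₁₀(10^(85.4/10)+10^(86.6/10)) = 89.05 dB SPL.
Then apply −20·log₁₀(13/2.6) = -13.98 dB → 75.1 dB SPL.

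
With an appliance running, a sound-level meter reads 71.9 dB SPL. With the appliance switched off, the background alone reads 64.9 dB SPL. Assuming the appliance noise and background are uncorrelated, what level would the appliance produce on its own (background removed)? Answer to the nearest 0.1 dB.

Remove the background by subtracting linear intensities:
L_src = 10·log₁₀(10^(71.9/10) − 10^(64.9/10)) = 10·log₁₀(12400000) = 70.9 dB SPL.

70.9 dB SPL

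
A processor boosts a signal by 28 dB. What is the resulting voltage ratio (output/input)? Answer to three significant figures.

Voltage ratio = 10^(dB/20).
10^(28/20) = 10^(1.400) = 25.1.

25.1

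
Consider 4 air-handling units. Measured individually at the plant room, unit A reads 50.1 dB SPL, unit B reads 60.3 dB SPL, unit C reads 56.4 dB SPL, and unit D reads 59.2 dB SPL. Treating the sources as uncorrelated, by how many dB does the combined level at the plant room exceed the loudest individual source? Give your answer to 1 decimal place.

Incoherent sources sum as intensities:
L_total = 10·log₁₀(10^(50.1/10) + 10^(60.3/10) + 10^(56.4/10) + 10^(59.2/10)) = 63.88 dB SPL.
Excess over the loudest (60.3 dB): 63.88 − 60.3 = 3.6 dB.

3.6 dB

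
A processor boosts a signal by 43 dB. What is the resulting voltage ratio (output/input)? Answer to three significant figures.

141

Voltage ratio = 10^(dB/20).
10^(43/20) = 10^(2.150) = 141.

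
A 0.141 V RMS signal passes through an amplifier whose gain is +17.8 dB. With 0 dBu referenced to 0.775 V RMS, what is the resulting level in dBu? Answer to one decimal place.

Input level: 20·log₁₀(0.141/0.775) = -14.80 dBu.
Output: -14.80 + 17.8 = +3.0 dBu.

+3.0 dBu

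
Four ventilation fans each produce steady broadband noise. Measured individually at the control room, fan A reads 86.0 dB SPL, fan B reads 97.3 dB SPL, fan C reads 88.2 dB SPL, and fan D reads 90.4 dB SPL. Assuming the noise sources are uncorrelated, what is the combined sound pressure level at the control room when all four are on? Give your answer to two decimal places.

98.77 dB SPL

Uncorrelated sources add in intensity (power), not in dB.
L_total = 10·log₁₀(10^(86.0/10) + 10^(97.3/10) + 10^(88.2/10) + 10^(90.4/10)) = 10·log₁₀(7526000000) = 98.77 dB SPL.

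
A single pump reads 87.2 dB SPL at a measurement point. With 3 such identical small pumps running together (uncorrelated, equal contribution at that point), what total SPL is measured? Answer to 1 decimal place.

92.0 dB SPL

3 equal incoherent sources raise the level by 10·log₁₀(3) = 4.77 dB.
L_total = 87.2 + 4.77 = 92.0 dB SPL.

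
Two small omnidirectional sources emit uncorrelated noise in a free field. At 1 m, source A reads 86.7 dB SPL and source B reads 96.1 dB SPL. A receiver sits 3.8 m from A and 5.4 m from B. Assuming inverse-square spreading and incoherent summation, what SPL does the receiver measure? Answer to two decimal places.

At the listener: L_A = 86.7 − 20·log₁₀(3.8) = 75.104 dB; L_B = 96.1 − 20·log₁₀(5.4) = 81.452 dB.
Combined: 10·log₁₀(10^(75.104/10)+10^(81.452/10)) = 82.36 dB SPL.

82.36 dB SPL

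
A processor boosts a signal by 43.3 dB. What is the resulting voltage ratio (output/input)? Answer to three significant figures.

146

Voltage ratio = 10^(dB/20).
10^(43.3/20) = 10^(2.165) = 146.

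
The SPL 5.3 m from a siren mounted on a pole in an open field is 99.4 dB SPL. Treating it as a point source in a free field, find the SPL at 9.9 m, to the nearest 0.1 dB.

94.0 dB SPL

Free-field point source: level drops by 20·log₁₀ of the distance ratio.
ΔL = −20·log₁₀(9.9/5.3) = -5.43 dB, so L₂ = 99.4 + (-5.43) = 94.0 dB SPL.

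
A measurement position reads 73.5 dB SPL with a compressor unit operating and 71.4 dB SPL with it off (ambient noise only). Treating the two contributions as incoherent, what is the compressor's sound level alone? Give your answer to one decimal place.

69.3 dB SPL

Remove the background by subtracting linear intensities:
L_src = 10·log₁₀(10^(73.5/10) − 10^(71.4/10)) = 10·log₁₀(8583000) = 69.3 dB SPL.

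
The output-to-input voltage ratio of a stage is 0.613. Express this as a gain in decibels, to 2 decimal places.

For a voltage ratio, dB = 20·log₁₀(V₂/V₁).
20·log₁₀(0.613) = -4.25 dB.

-4.25 dB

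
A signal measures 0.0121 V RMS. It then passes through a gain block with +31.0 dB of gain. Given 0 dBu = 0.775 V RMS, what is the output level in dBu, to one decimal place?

-5.1 dBu

Input level: 20·log₁₀(0.0121/0.775) = -36.13 dBu.
Output: -36.13 + 31.0 = -5.1 dBu.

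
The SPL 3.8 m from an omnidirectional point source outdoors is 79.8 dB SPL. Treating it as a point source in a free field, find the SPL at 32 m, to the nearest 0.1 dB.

Free-field point source: level drops by 20·log₁₀ of the distance ratio.
ΔL = −20·log₁₀(32/3.8) = -18.51 dB, so L₂ = 79.8 + (-18.51) = 61.3 dB SPL.

61.3 dB SPL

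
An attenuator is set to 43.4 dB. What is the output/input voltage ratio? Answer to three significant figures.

0.00676

Voltage ratio = 10^(dB/20).
10^(-43.4/20) = 10^(-2.170) = 0.00676.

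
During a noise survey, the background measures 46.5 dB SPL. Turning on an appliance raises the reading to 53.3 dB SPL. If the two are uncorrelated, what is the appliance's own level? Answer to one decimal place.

52.3 dB SPL

Subtract intensities: L_src = 10·log₁₀(10^(L_total/10) − 10^(L_bg/10)).
L_src = 10·log₁₀(10^(53.3/10) − 10^(46.5/10)) = 10·log₁₀(169100) = 52.3 dB SPL.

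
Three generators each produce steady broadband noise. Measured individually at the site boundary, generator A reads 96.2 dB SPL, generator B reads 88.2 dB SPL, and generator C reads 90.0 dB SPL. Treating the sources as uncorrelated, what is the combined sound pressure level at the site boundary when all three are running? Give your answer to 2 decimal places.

97.66 dB SPL

Uncorrelated sources add in intensity (power), not in dB.
L_total = 10·log₁₀(10^(96.2/10) + 10^(88.2/10) + 10^(90.0/10)) = 10·log₁₀(5829000000) = 97.66 dB SPL.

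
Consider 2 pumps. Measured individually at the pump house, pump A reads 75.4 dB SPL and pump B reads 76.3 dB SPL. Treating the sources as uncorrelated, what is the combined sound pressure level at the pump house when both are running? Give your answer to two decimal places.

Add the sources as powers (linear), then convert back to dB:
L_total = 10·log₁₀(10^(75.4/10) + 10^(76.3/10)) = 10·log₁₀(77330000) = 78.88 dB SPL.

78.88 dB SPL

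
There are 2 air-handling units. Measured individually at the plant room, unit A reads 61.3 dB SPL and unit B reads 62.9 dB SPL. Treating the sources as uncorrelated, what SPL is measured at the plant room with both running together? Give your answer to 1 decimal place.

65.2 dB SPL

Incoherent sources sum as intensities:
L_total = 10·log₁₀(10^(61.3/10) + 10^(62.9/10)) = 10·log₁₀(3299000) = 65.2 dB SPL.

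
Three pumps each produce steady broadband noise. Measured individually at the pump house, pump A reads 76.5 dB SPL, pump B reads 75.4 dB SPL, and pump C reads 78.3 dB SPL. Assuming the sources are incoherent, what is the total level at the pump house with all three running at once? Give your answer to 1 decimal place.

Incoherent sources sum as intensities:
L_total = 10·log₁₀(10^(76.5/10) + 10^(75.4/10) + 10^(78.3/10)) = 10·log₁₀(147000000) = 81.7 dB SPL.

81.7 dB SPL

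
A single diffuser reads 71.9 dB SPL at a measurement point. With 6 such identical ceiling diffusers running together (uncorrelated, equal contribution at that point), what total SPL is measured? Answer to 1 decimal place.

6 equal incoherent sources raise the level by 10·log₁₀(6) = 7.78 dB.
L_total = 71.9 + 7.78 = 79.7 dB SPL.

79.7 dB SPL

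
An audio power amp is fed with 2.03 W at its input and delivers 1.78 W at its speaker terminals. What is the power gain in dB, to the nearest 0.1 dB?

Power is a power quantity, so gain = 10·log₁₀(P_out/P_in).
10·log₁₀(1.78/2.03) = 10·log₁₀(0.8768) = -0.6 dB.

-0.6 dB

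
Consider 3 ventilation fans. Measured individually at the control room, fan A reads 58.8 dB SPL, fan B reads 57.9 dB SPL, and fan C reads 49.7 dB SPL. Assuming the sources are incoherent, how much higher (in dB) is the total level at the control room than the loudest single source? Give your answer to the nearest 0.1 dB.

Incoherent sources sum as intensities:
L_total = 10·log₁₀(10^(58.8/10) + 10^(57.9/10) + 10^(49.7/10)) = 61.67 dB SPL.
Excess over the loudest (58.8 dB): 61.67 − 58.8 = 2.9 dB.

2.9 dB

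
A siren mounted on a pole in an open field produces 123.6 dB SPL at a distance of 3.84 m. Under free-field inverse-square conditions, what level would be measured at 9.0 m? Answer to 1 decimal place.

For a point source in a free field, ΔL = −20·log₁₀(d₂/d₁).
ΔL = −20·log₁₀(9.0/3.84) = -7.40 dB, so L₂ = 123.6 + (-7.40) = 116.2 dB SPL.

116.2 dB SPL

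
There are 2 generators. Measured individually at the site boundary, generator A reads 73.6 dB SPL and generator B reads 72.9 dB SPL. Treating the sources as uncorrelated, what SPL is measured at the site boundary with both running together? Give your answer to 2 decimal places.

Uncorrelated sources add in intensity (power), not in dB.
L_total = 10·log₁₀(10^(73.6/10) + 10^(72.9/10)) = 10·log₁₀(42410000) = 76.27 dB SPL.

76.27 dB SPL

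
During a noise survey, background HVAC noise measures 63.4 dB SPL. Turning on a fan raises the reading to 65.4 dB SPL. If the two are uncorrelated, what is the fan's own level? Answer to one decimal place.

Background correction is a power subtraction:
L_src = 10·log₁₀(10^(65.4/10) − 10^(63.4/10)) = 10·log₁₀(1280000) = 61.1 dB SPL.

61.1 dB SPL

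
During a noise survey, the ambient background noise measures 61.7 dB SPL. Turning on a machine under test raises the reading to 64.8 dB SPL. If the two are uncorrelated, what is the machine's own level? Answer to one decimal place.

Background correction is a power subtraction:
L_src = 10·log₁₀(10^(64.8/10) − 10^(61.7/10)) = 10·log₁₀(1541000) = 61.9 dB SPL.

61.9 dB SPL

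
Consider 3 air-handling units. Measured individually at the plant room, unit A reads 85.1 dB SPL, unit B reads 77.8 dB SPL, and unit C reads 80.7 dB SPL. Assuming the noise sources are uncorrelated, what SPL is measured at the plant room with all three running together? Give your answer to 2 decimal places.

Incoherent sources sum as intensities:
L_total = 10·log₁₀(10^(85.1/10) + 10^(77.8/10) + 10^(80.7/10)) = 10·log₁₀(501300000) = 87.00 dB SPL.

87.00 dB SPL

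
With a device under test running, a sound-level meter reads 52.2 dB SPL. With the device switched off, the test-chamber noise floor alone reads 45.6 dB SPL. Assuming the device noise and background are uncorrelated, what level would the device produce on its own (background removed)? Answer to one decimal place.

51.1 dB SPL

Remove the background by subtracting linear intensities:
L_src = 10·log₁₀(10^(52.2/10) − 10^(45.6/10)) = 10·log₁₀(129700) = 51.1 dB SPL.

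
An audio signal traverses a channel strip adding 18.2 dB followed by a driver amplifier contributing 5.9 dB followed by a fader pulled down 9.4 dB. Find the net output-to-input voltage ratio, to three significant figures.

Net gain = 18.2 + 5.9 + (−9.4) = 14.7 dB.
Voltage ratio = 10^(14.7/20) = 5.43.

5.43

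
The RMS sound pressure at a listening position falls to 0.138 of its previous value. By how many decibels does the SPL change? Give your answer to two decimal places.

-17.20 dB

Sound pressure is an amplitude quantity: ΔL = 20·log₁₀(p₂/p₁).
20·log₁₀(0.138) = -17.20 dB.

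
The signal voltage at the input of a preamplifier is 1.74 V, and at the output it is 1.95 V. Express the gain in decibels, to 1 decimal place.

1.0 dB

For a voltage ratio, dB = 20·log₁₀(V₂/V₁).
20·log₁₀(1.95/1.74) = 20·log₁₀(1.121) = 1.0 dB.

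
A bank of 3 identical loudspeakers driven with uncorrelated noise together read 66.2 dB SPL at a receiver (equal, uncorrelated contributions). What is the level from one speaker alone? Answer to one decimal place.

3 equal incoherent sources add 10·log₁₀(3) = 4.77 dB over one source.
L_one = 66.2 − 4.77 = 61.4 dB SPL.

61.4 dB SPL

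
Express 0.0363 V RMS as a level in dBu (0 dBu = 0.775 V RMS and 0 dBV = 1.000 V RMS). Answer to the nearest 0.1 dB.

dBu = 20·log₁₀(V / 0.775 V).
20·log₁₀(0.0363/0.775) = -26.6 dBu.

-26.6 dBu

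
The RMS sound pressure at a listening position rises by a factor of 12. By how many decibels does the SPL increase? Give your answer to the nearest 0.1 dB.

21.6 dB

SPL change from a pressure ratio uses the 20·log₁₀ form:
20·log₁₀(12) = 21.6 dB.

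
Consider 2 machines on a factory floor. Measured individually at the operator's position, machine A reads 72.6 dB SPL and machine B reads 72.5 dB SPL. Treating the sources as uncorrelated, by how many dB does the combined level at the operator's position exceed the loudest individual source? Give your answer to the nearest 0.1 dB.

3.0 dB

Add the sources as powers (linear), then convert back to dB:
L_total = 10·log₁₀(10^(72.6/10) + 10^(72.5/10)) = 75.56 dB SPL.
Excess over the loudest (72.6 dB): 75.56 − 72.6 = 3.0 dB.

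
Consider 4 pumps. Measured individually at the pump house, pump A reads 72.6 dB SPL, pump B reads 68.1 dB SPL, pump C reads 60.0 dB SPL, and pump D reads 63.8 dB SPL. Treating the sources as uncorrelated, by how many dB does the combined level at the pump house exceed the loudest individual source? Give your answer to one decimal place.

Uncorrelated sources add in intensity (power), not in dB.
L_total = 10·log₁₀(10^(72.6/10) + 10^(68.1/10) + 10^(60.0/10) + 10^(63.8/10)) = 74.48 dB SPL.
Excess over the loudest (72.6 dB): 74.48 − 72.6 = 1.9 dB.

1.9 dB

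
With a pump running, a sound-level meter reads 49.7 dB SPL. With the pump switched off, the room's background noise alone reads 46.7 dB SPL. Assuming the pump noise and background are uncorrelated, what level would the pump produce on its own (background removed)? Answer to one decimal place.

Remove the background by subtracting linear intensities:
L_src = 10·log₁₀(10^(49.7/10) − 10^(46.7/10)) = 10·log₁₀(46550) = 46.7 dB SPL.

46.7 dB SPL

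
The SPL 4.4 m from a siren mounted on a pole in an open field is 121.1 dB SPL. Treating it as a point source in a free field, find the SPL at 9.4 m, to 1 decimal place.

For a point source in a free field, ΔL = −20·log₁₀(d₂/d₁).
ΔL = −20·log₁₀(9.4/4.4) = -6.59 dB, so L₂ = 121.1 + (-6.59) = 114.5 dB SPL.

114.5 dB SPL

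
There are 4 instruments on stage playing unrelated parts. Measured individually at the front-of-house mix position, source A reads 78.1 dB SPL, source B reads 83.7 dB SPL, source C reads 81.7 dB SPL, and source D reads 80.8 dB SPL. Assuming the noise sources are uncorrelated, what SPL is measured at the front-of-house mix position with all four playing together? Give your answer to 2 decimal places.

87.54 dB SPL

Add the sources as powers (linear), then convert back to dB:
L_total = 10·log₁₀(10^(78.1/10) + 10^(83.7/10) + 10^(81.7/10) + 10^(80.8/10)) = 10·log₁₀(567100000) = 87.54 dB SPL.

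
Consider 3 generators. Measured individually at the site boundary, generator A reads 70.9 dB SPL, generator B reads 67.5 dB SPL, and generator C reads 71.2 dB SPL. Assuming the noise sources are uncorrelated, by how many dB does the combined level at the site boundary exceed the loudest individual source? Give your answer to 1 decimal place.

Add the sources as powers (linear), then convert back to dB:
L_total = 10·log₁₀(10^(70.9/10) + 10^(67.5/10) + 10^(71.2/10)) = 74.93 dB SPL.
Excess over the loudest (71.2 dB): 74.93 − 71.2 = 3.7 dB.

3.7 dB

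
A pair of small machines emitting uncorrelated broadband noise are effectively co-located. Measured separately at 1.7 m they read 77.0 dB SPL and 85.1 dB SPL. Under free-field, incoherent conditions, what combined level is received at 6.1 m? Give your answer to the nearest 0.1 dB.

74.6 dB SPL

Combined at 1.7 m: 10·log₁₀(10^(77.0/10)+10^(85.1/10)) = 85.73 dB SPL.
Then apply −20·log₁₀(6.1/1.7) = -11.10 dB → 74.6 dB SPL.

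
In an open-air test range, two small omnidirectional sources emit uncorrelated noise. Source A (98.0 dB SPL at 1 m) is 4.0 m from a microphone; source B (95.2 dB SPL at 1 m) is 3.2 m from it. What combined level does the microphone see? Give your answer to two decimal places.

88.56 dB SPL

At the listener: L_A = 98.0 − 20·log₁₀(4.0) = 85.959 dB; L_B = 95.2 − 20·log₁₀(3.2) = 85.097 dB.
Combined: 10·log₁₀(10^(85.959/10)+10^(85.097/10)) = 88.56 dB SPL.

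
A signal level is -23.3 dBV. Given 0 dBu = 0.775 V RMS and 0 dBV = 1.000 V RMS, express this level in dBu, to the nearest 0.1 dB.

-21.1 dBu

The offset between the scales is 20·log₁₀(0.775/1.000) = −2.214 dB.
So dBu = -23.3 + 2.214 = -21.1 dBu.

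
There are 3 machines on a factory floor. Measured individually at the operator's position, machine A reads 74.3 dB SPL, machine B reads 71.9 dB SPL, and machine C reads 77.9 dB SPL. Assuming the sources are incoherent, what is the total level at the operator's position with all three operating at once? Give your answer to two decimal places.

80.17 dB SPL

Add the sources as powers (linear), then convert back to dB:
L_total = 10·log₁₀(10^(74.3/10) + 10^(71.9/10) + 10^(77.9/10)) = 10·log₁₀(104100000) = 80.17 dB SPL.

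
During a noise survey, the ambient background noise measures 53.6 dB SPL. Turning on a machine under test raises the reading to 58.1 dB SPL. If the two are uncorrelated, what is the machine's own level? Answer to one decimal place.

56.2 dB SPL

Remove the background by subtracting linear intensities:
L_src = 10·log₁₀(10^(58.1/10) − 10^(53.6/10)) = 10·log₁₀(416600) = 56.2 dB SPL.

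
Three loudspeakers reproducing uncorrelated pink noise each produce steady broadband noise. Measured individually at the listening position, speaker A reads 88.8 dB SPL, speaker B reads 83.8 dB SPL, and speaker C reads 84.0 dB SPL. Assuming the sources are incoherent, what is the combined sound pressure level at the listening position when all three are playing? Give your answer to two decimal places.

Uncorrelated sources add in intensity (power), not in dB.
L_total = 10·log₁₀(10^(88.8/10) + 10^(83.8/10) + 10^(84.0/10)) = 10·log₁₀(1250000000) = 90.97 dB SPL.

90.97 dB SPL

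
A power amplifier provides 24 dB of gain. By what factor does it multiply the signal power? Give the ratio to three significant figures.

251

Power ratio = 10^(dB/10).
10^(24/10) = 10^(2.400) = 251.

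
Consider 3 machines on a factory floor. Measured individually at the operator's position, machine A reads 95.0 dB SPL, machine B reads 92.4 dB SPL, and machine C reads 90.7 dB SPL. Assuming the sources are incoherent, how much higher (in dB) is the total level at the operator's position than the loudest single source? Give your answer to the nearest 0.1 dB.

Uncorrelated sources add in intensity (power), not in dB.
L_total = 10·log₁₀(10^(95.0/10) + 10^(92.4/10) + 10^(90.7/10)) = 97.84 dB SPL.
Excess over the loudest (95.0 dB): 97.84 − 95.0 = 2.8 dB.

2.8 dB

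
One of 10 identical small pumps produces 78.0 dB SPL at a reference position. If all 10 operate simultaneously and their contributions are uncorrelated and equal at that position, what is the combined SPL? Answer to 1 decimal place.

88.0 dB SPL

10 equal incoherent sources raise the level by 10·log₁₀(10) = 10.00 dB.
L_total = 78.0 + 10.00 = 88.0 dB SPL.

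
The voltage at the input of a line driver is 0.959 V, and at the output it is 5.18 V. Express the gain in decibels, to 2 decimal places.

14.65 dB

Voltage is an amplitude quantity, so gain = 20·log₁₀(V_out/V_in).
20·log₁₀(5.18/0.959) = 20·log₁₀(5.401) = 14.65 dB.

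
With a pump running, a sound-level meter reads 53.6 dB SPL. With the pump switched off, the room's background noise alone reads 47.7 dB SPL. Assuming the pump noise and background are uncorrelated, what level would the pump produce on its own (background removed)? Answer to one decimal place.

Subtract intensities: L_src = 10·log₁₀(10^(L_total/10) − 10^(L_bg/10)).
L_src = 10·log₁₀(10^(53.6/10) − 10^(47.7/10)) = 10·log₁₀(170200) = 52.3 dB SPL.

52.3 dB SPL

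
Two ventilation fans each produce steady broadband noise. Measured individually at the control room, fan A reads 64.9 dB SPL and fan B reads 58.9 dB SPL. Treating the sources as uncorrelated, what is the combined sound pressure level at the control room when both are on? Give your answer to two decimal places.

Uncorrelated sources add in intensity (power), not in dB.
L_total = 10·log₁₀(10^(64.9/10) + 10^(58.9/10)) = 10·log₁₀(3867000) = 65.87 dB SPL.

65.87 dB SPL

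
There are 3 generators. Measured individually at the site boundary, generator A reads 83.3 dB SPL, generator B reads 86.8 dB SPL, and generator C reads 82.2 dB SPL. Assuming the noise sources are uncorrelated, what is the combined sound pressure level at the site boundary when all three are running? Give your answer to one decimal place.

Incoherent sources sum as intensities:
L_total = 10·log₁₀(10^(83.3/10) + 10^(86.8/10) + 10^(82.2/10)) = 10·log₁₀(858400000) = 89.3 dB SPL.

89.3 dB SPL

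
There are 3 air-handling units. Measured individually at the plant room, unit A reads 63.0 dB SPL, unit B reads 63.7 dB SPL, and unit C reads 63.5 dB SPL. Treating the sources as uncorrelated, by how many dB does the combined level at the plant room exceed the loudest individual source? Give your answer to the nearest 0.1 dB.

Incoherent sources sum as intensities:
L_total = 10·log₁₀(10^(63.0/10) + 10^(63.7/10) + 10^(63.5/10)) = 68.18 dB SPL.
Excess over the loudest (63.7 dB): 68.18 − 63.7 = 4.5 dB.

4.5 dB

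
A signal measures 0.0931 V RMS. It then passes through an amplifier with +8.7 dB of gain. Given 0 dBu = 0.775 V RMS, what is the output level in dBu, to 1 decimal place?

-9.7 dBu

Input level: 20·log₁₀(0.0931/0.775) = -18.41 dBu.
Output: -18.41 + 8.7 = -9.7 dBu.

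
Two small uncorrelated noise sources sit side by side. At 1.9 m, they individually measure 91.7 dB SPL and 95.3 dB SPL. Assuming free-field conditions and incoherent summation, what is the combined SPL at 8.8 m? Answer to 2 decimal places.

83.56 dB SPL

Combined at 1.9 m: 10·log₁₀(10^(91.7/10)+10^(95.3/10)) = 96.873 dB SPL.
Then apply −20·log₁₀(8.8/1.9) = -13.315 dB → 83.56 dB SPL.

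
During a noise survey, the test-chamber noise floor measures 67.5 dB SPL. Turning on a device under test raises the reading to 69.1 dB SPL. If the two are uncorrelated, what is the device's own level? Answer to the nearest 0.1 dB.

64.0 dB SPL

Subtract intensities: L_src = 10·log₁₀(10^(L_total/10) − 10^(L_bg/10)).
L_src = 10·log₁₀(10^(69.1/10) − 10^(67.5/10)) = 10·log₁₀(2505000) = 64.0 dB SPL.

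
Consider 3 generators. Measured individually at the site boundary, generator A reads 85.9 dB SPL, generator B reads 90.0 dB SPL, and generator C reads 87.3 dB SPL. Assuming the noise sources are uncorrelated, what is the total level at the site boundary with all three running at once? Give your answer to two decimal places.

Incoherent sources sum as intensities:
L_total = 10·log₁₀(10^(85.9/10) + 10^(90.0/10) + 10^(87.3/10)) = 10·log₁₀(1926000000) = 92.85 dB SPL.

92.85 dB SPL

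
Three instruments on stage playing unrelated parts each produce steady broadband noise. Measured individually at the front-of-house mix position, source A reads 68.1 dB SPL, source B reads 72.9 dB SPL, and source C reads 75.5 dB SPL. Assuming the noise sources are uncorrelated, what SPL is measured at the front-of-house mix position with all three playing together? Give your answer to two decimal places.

77.88 dB SPL

Add the sources as powers (linear), then convert back to dB:
L_total = 10·log₁₀(10^(68.1/10) + 10^(72.9/10) + 10^(75.5/10)) = 10·log₁₀(61440000) = 77.88 dB SPL.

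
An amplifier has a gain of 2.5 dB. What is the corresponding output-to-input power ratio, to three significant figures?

1.78

Power ratio = 10^(dB/10).
10^(2.5/10) = 10^(0.2500) = 1.78.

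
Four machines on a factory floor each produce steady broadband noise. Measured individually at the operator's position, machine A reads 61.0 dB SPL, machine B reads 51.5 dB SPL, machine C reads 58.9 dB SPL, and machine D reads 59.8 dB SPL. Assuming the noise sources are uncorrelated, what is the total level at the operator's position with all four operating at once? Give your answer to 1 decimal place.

65.0 dB SPL

Uncorrelated sources add in intensity (power), not in dB.
L_total = 10·log₁₀(10^(61.0/10) + 10^(51.5/10) + 10^(58.9/10) + 10^(59.8/10)) = 10·log₁₀(3131000) = 65.0 dB SPL.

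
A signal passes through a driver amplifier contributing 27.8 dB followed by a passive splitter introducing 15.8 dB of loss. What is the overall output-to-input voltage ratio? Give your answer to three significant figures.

3.98

Net gain = 27.8 + (−15.8) = 12.0 dB.
Voltage ratio = 10^(12.0/20) = 3.98.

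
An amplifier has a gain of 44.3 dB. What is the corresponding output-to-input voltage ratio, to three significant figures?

Voltage ratio = 10^(dB/20).
10^(44.3/20) = 10^(2.215) = 164.

164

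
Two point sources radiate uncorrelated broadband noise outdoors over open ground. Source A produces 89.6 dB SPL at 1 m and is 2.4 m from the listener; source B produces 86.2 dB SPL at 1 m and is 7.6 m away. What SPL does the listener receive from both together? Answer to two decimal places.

At the listener: L_A = 89.6 − 20·log₁₀(2.4) = 81.996 dB; L_B = 86.2 − 20·log₁₀(7.6) = 68.584 dB.
Combined: 10·log₁₀(10^(81.996/10)+10^(68.584/10)) = 82.19 dB SPL.

82.19 dB SPL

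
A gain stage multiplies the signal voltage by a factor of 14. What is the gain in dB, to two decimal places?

22.92 dB

Voltage ratio → dB uses the 20·log₁₀ form:
20·log₁₀(14) = 22.92 dB.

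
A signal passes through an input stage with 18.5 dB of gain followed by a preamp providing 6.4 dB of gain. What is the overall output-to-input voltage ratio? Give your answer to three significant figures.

17.6

Net gain = 18.5 + 6.4 = 24.9 dB.
Voltage ratio = 10^(24.9/20) = 17.6.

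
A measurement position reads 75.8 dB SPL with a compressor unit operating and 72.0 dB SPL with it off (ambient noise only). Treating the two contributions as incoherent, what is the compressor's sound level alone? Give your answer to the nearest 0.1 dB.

73.5 dB SPL

Remove the background by subtracting linear intensities:
L_src = 10·log₁₀(10^(75.8/10) − 10^(72.0/10)) = 10·log₁₀(22170000) = 73.5 dB SPL.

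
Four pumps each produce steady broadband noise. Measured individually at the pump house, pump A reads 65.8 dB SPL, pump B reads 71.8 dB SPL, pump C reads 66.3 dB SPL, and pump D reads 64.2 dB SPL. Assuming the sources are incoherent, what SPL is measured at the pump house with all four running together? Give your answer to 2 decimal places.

74.12 dB SPL

Incoherent sources sum as intensities:
L_total = 10·log₁₀(10^(65.8/10) + 10^(71.8/10) + 10^(66.3/10) + 10^(64.2/10)) = 10·log₁₀(25830000) = 74.12 dB SPL.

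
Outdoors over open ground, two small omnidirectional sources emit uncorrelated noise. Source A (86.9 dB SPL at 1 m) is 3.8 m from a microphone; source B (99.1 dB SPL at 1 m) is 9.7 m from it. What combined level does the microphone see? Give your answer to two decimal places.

80.80 dB SPL

At the listener: L_A = 86.9 − 20·log₁₀(3.8) = 75.304 dB; L_B = 99.1 − 20·log₁₀(9.7) = 79.365 dB.
Combined: 10·log₁₀(10^(75.304/10)+10^(79.365/10)) = 80.80 dB SPL.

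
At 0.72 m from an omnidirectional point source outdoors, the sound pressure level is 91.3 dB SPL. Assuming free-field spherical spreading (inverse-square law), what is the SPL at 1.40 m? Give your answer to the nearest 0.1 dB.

85.5 dB SPL

Free-field point source: level drops by 20·log₁₀ of the distance ratio.
ΔL = −20·log₁₀(1.40/0.72) = -5.78 dB, so L₂ = 91.3 + (-5.78) = 85.5 dB SPL.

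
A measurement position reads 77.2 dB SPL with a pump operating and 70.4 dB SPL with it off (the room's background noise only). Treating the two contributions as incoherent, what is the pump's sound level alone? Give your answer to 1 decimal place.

76.2 dB SPL

Subtract intensities: L_src = 10·log₁₀(10^(L_total/10) − 10^(L_bg/10)).
L_src = 10·log₁₀(10^(77.2/10) − 10^(70.4/10)) = 10·log₁₀(41520000) = 76.2 dB SPL.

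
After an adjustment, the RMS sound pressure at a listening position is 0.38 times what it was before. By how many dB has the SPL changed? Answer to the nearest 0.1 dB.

-8.4 dB

SPL change from a pressure ratio uses the 20·log₁₀ form:
20·log₁₀(0.38) = -8.4 dB.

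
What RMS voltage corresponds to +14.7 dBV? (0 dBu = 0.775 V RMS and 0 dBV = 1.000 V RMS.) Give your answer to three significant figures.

V = 1.000 V × 10^(+14.7/20).
= 1.000 × 5.433 = 5.43 V.

5.43 V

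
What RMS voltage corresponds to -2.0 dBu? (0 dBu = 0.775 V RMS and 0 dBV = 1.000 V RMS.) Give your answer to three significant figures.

0.616 V

V = 0.775 V × 10^(-2.0/20).
= 0.775 × 0.7943 = 0.616 V.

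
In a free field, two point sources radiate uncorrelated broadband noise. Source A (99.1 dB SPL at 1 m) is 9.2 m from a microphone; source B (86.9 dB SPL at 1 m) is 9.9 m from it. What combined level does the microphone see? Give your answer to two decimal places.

At the listener: L_A = 99.1 − 20·log₁₀(9.2) = 79.824 dB; L_B = 86.9 − 20·log₁₀(9.9) = 66.987 dB.
Combined: 10·log₁₀(10^(79.824/10)+10^(66.987/10)) = 80.04 dB SPL.

80.04 dB SPL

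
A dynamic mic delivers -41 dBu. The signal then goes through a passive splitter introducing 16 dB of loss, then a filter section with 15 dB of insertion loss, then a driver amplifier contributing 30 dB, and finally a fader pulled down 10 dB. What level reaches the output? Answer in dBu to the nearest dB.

In dB, series stages simply add:
-41 − 16 − 15 + 30 − 10 = -52 dBu.

-52 dBu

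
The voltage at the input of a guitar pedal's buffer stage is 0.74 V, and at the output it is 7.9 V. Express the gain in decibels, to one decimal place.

20.6 dB

Voltage is an amplitude quantity, so gain = 20·log₁₀(V_out/V_in).
20·log₁₀(7.9/0.74) = 20·log₁₀(10.68) = 20.6 dB.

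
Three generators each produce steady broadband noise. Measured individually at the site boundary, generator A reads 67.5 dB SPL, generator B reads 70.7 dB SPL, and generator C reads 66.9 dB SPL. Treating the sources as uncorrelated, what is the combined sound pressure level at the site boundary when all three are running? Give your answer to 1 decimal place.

73.5 dB SPL

Uncorrelated sources add in intensity (power), not in dB.
L_total = 10·log₁₀(10^(67.5/10) + 10^(70.7/10) + 10^(66.9/10)) = 10·log₁₀(22270000) = 73.5 dB SPL.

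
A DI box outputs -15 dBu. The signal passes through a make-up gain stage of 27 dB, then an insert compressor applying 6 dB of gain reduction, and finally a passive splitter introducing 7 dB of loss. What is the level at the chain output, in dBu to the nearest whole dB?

Cascaded gains and losses add directly in dB.
-15 + 27 − 6 − 7 = -1 dBu.

-1 dBu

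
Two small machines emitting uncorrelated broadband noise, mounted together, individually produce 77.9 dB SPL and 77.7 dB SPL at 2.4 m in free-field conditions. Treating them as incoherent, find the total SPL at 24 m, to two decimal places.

Combined at 2.4 m: 10·log₁₀(10^(77.9/10)+10^(77.7/10)) = 80.811 dB SPL.
Then apply −20·log₁₀(24/2.4) = -20.000 dB → 60.81 dB SPL.

60.81 dB SPL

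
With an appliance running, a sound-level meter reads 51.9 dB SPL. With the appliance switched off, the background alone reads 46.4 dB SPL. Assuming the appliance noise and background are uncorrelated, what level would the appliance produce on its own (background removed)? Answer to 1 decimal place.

50.5 dB SPL

Subtract intensities: L_src = 10·log₁₀(10^(L_total/10) − 10^(L_bg/10)).
L_src = 10·log₁₀(10^(51.9/10) − 10^(46.4/10)) = 10·log₁₀(111200) = 50.5 dB SPL.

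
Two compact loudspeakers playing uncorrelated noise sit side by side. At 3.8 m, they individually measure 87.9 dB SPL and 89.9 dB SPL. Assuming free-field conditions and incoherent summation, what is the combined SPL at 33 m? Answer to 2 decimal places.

Combined at 3.8 m: 10·log₁₀(10^(87.9/10)+10^(89.9/10)) = 92.024 dB SPL.
Then apply −20·log₁₀(33/3.8) = -18.775 dB → 73.25 dB SPL.

73.25 dB SPL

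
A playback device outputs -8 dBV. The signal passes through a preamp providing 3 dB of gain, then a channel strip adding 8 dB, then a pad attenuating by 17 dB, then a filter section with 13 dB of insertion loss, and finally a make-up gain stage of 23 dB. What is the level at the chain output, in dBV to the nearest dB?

-4 dBV

In dB, series stages simply add:
-8 + 3 + 8 − 17 − 13 + 23 = -4 dBV.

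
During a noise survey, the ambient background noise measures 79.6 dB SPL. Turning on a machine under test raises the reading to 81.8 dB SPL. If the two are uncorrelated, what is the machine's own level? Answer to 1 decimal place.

77.8 dB SPL

Subtract intensities: L_src = 10·log₁₀(10^(L_total/10) − 10^(L_bg/10)).
L_src = 10·log₁₀(10^(81.8/10) − 10^(79.6/10)) = 10·log₁₀(60160000) = 77.8 dB SPL.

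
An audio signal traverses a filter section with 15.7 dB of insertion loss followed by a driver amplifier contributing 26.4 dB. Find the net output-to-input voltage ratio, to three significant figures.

Net gain = (−15.7) + 26.4 = 10.7 dB.
Voltage ratio = 10^(10.7/20) = 3.43.

3.43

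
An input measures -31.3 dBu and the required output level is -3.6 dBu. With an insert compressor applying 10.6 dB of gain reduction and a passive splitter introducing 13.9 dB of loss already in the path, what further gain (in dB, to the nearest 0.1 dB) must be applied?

52.2 dB

The required make-up gain is the shortfall in the dB sum.
G = -3.6 − (-31.3) + 10.6 + 13.9 = 52.2 dB.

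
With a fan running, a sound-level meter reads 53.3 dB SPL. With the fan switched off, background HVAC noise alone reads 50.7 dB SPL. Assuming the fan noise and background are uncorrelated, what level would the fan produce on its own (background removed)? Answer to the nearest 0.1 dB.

49.8 dB SPL

Remove the background by subtracting linear intensities:
L_src = 10·log₁₀(10^(53.3/10) − 10^(50.7/10)) = 10·log₁₀(96310) = 49.8 dB SPL.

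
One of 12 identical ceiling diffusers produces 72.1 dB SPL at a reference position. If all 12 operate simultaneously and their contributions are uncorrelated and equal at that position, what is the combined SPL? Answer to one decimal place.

12 equal incoherent sources raise the level by 10·log₁₀(12) = 10.79 dB.
L_total = 72.1 + 10.79 = 82.9 dB SPL.

82.9 dB SPL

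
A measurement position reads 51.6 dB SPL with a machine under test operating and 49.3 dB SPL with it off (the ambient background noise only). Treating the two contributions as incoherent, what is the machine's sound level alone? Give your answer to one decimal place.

47.7 dB SPL

Subtract intensities: L_src = 10·log₁₀(10^(L_total/10) − 10^(L_bg/10)).
L_src = 10·log₁₀(10^(51.6/10) − 10^(49.3/10)) = 10·log₁₀(59430) = 47.7 dB SPL.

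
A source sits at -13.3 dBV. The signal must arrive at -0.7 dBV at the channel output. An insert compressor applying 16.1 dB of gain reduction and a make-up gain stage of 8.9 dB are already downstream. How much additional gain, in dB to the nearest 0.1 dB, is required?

19.8 dB

The required make-up gain is the shortfall in the dB sum.
G = -0.7 − (-13.3) + 16.1 − 8.9 = 19.8 dB.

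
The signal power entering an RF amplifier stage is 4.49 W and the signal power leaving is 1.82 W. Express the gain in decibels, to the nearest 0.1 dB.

-3.9 dB

Power ratio → dB uses the 10·log₁₀ form:
10·log₁₀(1.82/4.49) = 10·log₁₀(0.4053) = -3.9 dB.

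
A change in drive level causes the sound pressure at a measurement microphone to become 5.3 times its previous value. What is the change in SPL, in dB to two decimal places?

14.49 dB

Sound pressure is an amplitude quantity: ΔL = 20·log₁₀(p₂/p₁).
20·log₁₀(5.3) = 14.49 dB.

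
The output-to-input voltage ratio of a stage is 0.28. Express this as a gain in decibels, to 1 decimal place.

For a voltage ratio, dB = 20·log₁₀(V₂/V₁).
20·log₁₀(0.28) = -11.1 dB.

-11.1 dB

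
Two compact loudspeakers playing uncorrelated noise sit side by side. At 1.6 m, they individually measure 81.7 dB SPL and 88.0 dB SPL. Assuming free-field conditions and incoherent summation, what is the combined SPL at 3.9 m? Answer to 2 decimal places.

81.18 dB SPL

Combined at 1.6 m: 10·log₁₀(10^(81.7/10)+10^(88.0/10)) = 88.915 dB SPL.
Then apply −20·log₁₀(3.9/1.6) = -7.739 dB → 81.18 dB SPL.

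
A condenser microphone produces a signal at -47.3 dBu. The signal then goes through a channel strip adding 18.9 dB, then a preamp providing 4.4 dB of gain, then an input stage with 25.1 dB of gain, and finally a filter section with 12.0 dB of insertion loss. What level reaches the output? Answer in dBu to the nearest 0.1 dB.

-10.9 dBu

Cascaded gains and losses add directly in dB.
-47.3 + 18.9 + 4.4 + 25.1 − 12.0 = -10.9 dBu.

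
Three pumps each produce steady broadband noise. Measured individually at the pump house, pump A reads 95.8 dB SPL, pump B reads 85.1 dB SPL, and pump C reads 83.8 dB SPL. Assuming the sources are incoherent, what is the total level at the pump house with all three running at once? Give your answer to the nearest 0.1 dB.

Incoherent sources sum as intensities:
L_total = 10·log₁₀(10^(95.8/10) + 10^(85.1/10) + 10^(83.8/10)) = 10·log₁₀(4365000000) = 96.4 dB SPL.

96.4 dB SPL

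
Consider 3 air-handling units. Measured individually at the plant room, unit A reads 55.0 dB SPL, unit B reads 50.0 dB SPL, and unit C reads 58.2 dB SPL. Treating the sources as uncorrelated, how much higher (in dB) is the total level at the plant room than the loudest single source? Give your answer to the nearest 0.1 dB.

Incoherent sources sum as intensities:
L_total = 10·log₁₀(10^(55.0/10) + 10^(50.0/10) + 10^(58.2/10)) = 60.32 dB SPL.
Excess over the loudest (58.2 dB): 60.32 − 58.2 = 2.1 dB.

2.1 dB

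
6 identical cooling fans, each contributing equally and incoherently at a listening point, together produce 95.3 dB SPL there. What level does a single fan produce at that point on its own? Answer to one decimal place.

87.5 dB SPL

6 equal incoherent sources add 10·log₁₀(6) = 7.78 dB over one source.
L_one = 95.3 − 7.78 = 87.5 dB SPL.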